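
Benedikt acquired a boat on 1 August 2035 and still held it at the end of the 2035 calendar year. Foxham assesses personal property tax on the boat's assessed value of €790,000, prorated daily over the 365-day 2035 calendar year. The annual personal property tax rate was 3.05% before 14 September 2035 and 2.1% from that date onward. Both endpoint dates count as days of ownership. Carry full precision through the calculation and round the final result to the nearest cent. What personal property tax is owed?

1 August – 13 September 2035: 44 days at 3.05% → €790,000 × 3.05% × 44/365 = €2,904.6027
14 September – 31 December 2035: 109 days at 2.1% → €790,000 × 2.1% × 109/365 = €4,954.2740
Total = €7,858.8767

€7,858.88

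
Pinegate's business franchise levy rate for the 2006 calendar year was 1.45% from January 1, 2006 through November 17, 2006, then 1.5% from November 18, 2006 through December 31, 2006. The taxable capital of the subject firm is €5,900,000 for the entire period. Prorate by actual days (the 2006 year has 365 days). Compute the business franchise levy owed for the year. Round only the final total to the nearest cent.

€85,905.62

January 1 – November 17, 2006: 321 days at 1.45% → €5,900,000 × 1.45% × 321/365 = €75,237.1233
November 18 – December 31, 2006: 44 days at 1.5% → €5,900,000 × 1.5% × 44/365 = €10,668.4932
Total = €85,905.6164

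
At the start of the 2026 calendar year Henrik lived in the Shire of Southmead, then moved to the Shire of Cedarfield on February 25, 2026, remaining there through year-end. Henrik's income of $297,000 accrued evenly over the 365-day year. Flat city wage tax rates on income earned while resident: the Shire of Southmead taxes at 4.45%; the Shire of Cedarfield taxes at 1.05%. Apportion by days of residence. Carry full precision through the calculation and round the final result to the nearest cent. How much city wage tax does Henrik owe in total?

$4,640.12

The Shire of Southmead, January 1 – February 24, 2026: 55 days → $297,000 × 4.45% × 55/365 = $1,991.5274
The Shire of Cedarfield, February 25 – December 31, 2026: 310 days → $297,000 × 1.05% × 310/365 = $2,648.5890
Total = $4,640.1164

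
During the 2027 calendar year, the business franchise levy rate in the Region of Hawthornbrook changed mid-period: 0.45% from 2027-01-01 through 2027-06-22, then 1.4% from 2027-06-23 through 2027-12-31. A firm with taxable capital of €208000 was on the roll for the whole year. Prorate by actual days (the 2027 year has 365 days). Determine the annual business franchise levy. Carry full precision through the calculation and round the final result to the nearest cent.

2027-01-01 to 2027-06-22: 173 days at 0.45% → €208000 × 0.45% × 173/365 = €443.6384
2027-06-23 to 2027-12-31: 192 days at 1.4% → €208000 × 1.4% × 192/365 = €1531.7918
Total = €1975.4301

€1975.43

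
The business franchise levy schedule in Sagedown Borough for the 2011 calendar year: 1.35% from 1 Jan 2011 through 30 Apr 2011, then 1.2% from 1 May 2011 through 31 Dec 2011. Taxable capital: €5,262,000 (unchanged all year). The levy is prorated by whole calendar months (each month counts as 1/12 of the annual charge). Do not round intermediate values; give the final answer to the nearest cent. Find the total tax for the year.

1 Jan – 30 Apr 2011: 4 months at 1.35% → €5,262,000 × 1.35% × 4/12 = €23,679.0000
1 May – 31 Dec 2011: 8 months at 1.2% → €5,262,000 × 1.2% × 8/12 = €42,096.0000
Total = €65,775.0000

€65,775.00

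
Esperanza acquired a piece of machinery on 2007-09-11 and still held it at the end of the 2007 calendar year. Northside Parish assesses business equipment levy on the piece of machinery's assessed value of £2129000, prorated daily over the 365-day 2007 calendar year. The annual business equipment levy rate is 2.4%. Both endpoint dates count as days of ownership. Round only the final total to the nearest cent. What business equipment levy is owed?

Days held (2007-09-11 to 2007-12-31): 112 out of 365
Tax = £2129000 × 2.4% × 112/365 = £15678.7726

£15678.77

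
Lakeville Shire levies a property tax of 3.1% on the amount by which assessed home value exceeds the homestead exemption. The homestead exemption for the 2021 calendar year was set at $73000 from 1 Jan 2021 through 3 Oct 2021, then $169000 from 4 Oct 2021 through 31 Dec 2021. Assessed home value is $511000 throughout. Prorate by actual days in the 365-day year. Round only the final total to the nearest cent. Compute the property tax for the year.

1 Jan – 3 Oct 2021: 276 days, exemption $73000 → ($511000 − $73000) × 3.1% × 276/365 = $10267.2000
4 Oct – 31 Dec 2021: 89 days, exemption $169000 → ($511000 − $169000) × 3.1% × 89/365 = $2585.1452
Total = $12852.3452

$12852.35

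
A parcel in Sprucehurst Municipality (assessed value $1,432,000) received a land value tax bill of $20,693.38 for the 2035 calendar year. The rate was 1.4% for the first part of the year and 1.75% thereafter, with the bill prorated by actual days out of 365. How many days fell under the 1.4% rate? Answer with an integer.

Let d = days at the first rate; then 365 − d days at the second rate.
$1,432,000 × [1.4%·d + 1.75%·(365−d)] / 365 = $20,693.38
Solving gives d = 318, so the new rate took effect on November 15, 2035.

318 days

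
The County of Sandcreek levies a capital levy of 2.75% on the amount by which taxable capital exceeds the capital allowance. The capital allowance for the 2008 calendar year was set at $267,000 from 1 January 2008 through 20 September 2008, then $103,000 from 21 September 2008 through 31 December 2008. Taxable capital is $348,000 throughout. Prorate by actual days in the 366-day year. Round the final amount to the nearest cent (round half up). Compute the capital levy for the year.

$3,484.39

1 January – 20 September 2008: 264 days, exemption $267,000 → ($348,000 − $267,000) × 2.75% × 264/366 = $1,606.7213
21 September – 31 December 2008: 102 days, exemption $103,000 → ($348,000 − $103,000) × 2.75% × 102/366 = $1,877.6639
Total = $3,484.3852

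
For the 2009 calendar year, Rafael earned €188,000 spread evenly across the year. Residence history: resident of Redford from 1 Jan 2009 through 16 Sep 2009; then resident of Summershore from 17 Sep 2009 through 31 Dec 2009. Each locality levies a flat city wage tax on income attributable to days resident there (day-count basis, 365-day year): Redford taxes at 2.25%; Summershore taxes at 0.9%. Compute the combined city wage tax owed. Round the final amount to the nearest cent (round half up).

Redford, 1 Jan – 16 Sep 2009: 259 days → €188,000 × 2.25% × 259/365 = €3,001.5616
Summershore, 17 Sep – 31 Dec 2009: 106 days → €188,000 × 0.9% × 106/365 = €491.3753
Total = €3,492.9370

€3,492.94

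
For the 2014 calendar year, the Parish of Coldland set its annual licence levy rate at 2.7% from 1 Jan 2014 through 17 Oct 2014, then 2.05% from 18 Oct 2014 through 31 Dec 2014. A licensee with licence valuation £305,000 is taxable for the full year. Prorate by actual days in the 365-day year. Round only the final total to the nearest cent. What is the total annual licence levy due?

1 Jan – 17 Oct 2014: 290 days at 2.7% → £305,000 × 2.7% × 290/365 = £6,542.8767
18 Oct – 31 Dec 2014: 75 days at 2.05% → £305,000 × 2.05% × 75/365 = £1,284.7603
Total = £7,827.6370

£7,827.64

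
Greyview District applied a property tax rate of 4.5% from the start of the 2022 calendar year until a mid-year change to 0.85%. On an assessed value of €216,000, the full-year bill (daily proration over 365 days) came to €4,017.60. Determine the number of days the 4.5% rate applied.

101 days

Let d = days at the first rate; then 365 − d days at the second rate.
€216,000 × [4.5%·d + 0.85%·(365−d)] / 365 = €4,017.60
Solving gives d = 101, so the new rate took effect on April 12, 2022.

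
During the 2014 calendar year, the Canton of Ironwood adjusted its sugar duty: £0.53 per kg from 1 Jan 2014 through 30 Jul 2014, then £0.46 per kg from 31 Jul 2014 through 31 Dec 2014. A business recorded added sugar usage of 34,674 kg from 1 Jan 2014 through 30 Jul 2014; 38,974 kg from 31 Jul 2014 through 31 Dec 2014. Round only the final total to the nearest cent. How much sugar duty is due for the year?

1 Jan – 30 Jul 2014: 34,674 kg at £0.53/kg → £18,377.22
31 Jul – 31 Dec 2014: 38,974 kg at £0.46/kg → £17,928.04

£36,305.26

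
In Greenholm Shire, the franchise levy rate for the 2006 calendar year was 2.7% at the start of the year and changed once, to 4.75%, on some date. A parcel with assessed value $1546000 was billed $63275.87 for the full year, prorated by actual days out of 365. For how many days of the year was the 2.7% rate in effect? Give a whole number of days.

Let d = days at the first rate; then 365 − d days at the second rate.
$1546000 × [2.7%·d + 4.75%·(365−d)] / 365 = $63275.87
Solving gives d = 117, so the new rate took effect on 28 Apr 2006.

117 days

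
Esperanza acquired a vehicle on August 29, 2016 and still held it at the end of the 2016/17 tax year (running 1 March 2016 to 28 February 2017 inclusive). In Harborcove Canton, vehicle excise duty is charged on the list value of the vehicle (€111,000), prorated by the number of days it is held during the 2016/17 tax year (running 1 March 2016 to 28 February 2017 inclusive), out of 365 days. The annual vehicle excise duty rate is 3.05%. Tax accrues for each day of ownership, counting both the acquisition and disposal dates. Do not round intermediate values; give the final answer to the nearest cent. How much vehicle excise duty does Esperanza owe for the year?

Days held (August 29, 2016 – February 28, 2017): 184 out of 365
Tax = €111,000 × 3.05% × 184/365 = €1,706.6630

€1,706.66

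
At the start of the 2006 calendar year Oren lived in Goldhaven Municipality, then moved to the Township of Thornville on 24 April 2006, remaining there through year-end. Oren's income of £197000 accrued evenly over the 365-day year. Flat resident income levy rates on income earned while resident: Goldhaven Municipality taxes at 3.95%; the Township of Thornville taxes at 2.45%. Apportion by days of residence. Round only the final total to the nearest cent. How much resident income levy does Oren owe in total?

Goldhaven Municipality, 1 January – 23 April 2006: 113 days → £197000 × 3.95% × 113/365 = £2409.0671
The Township of Thornville, 24 April – 31 December 2006: 252 days → £197000 × 2.45% × 252/365 = £3332.2685
Total = £5741.3356

£5741.34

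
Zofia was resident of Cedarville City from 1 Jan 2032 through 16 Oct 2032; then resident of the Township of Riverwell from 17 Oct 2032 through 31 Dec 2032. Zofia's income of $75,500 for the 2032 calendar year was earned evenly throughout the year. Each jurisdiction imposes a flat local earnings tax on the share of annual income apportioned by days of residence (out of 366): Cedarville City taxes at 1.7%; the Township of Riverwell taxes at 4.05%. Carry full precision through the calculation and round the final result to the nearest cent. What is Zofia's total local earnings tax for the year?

$1,651.92

Cedarville City, 1 Jan – 16 Oct 2032: 290 days → $75,500 × 1.7% × 290/366 = $1,016.9809
The Township of Riverwell, 17 Oct – 31 Dec 2032: 76 days → $75,500 × 4.05% × 76/366 = $634.9426
Total = $1,651.9235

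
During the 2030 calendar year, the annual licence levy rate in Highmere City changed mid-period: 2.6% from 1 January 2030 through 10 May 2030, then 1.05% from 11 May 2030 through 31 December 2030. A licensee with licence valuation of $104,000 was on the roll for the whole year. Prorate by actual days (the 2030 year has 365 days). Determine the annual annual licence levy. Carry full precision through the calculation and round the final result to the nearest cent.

$1,666.14

1 January – 10 May 2030: 130 days at 2.6% → $104,000 × 2.6% × 130/365 = $963.0685
11 May – 31 December 2030: 235 days at 1.05% → $104,000 × 1.05% × 235/365 = $703.0685
Total = $1,666.1370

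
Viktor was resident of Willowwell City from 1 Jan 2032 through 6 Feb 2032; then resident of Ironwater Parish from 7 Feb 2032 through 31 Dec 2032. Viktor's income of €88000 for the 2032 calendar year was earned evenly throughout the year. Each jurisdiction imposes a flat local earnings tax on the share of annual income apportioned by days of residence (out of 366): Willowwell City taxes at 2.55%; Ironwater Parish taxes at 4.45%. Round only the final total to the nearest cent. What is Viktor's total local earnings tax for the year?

€3746.97

Willowwell City, 1 Jan – 6 Feb 2032: 37 days → €88000 × 2.55% × 37/366 = €226.8525
Ironwater Parish, 7 Feb – 31 Dec 2032: 329 days → €88000 × 4.45% × 329/366 = €3520.1202
Total = €3746.9727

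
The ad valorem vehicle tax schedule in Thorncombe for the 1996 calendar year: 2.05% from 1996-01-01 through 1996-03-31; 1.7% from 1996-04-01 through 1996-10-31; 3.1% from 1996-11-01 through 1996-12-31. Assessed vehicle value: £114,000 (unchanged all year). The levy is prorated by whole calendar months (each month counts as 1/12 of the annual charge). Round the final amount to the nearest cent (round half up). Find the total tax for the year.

1996-01-01 to 1996-03-31: 3 months at 2.05% → £114,000 × 2.05% × 3/12 = £584.2500
1996-04-01 to 1996-10-31: 7 months at 1.7% → £114,000 × 1.7% × 7/12 = £1,130.5000
1996-11-01 to 1996-12-31: 2 months at 3.1% → £114,000 × 3.1% × 2/12 = £589.0000
Total = £2,303.7500

£2,303.75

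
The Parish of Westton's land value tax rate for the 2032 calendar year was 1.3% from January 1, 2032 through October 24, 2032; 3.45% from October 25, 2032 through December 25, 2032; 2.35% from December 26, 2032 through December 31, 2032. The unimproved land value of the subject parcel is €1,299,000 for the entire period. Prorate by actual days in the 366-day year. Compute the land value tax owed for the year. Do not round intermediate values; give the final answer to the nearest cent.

January 1 – October 24, 2032: 298 days at 1.3% → €1,299,000 × 1.3% × 298/366 = €13,749.5246
October 25 – December 25, 2032: 62 days at 3.45% → €1,299,000 × 3.45% × 62/366 = €7,591.6967
December 26 – December 31, 2032: 6 days at 2.35% → €1,299,000 × 2.35% × 6/366 = €500.4344
Total = €21,841.6557

€21,841.66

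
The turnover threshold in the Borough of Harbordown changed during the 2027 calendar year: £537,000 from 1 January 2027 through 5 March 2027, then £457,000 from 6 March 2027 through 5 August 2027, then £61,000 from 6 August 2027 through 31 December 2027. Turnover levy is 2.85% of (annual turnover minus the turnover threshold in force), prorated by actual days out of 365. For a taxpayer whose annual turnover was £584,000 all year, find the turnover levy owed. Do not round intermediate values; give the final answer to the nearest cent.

1 January – 5 March 2027: 64 days, exemption £537,000 → (£584,000 − £537,000) × 2.85% × 64/365 = £234.8712
6 March – 5 August 2027: 153 days, exemption £457,000 → (£584,000 − £457,000) × 2.85% × 153/365 = £1,517.2151
6 August – 31 December 2027: 148 days, exemption £61,000 → (£584,000 − £61,000) × 2.85% × 148/365 = £6,043.8740
Total = £7,795.9603

£7,795.96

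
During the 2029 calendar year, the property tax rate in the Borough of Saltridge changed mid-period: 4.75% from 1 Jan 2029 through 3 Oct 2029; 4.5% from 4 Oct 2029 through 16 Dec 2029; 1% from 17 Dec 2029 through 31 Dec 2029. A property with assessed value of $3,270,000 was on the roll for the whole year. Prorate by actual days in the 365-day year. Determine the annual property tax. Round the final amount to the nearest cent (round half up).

$148,628.22

1 Jan – 3 Oct 2029: 276 days at 4.75% → $3,270,000 × 4.75% × 276/365 = $117,451.2329
4 Oct – 16 Dec 2029: 74 days at 4.5% → $3,270,000 × 4.5% × 74/365 = $29,833.1507
17 Dec – 31 Dec 2029: 15 days at 1% → $3,270,000 × 1% × 15/365 = $1,343.8356
Total = $148,628.2192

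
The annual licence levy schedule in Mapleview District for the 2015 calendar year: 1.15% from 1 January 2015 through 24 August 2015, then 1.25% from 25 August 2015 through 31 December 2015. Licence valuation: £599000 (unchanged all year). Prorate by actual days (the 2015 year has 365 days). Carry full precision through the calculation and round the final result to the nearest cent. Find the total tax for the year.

1 January – 24 August 2015: 236 days at 1.15% → £599000 × 1.15% × 236/365 = £4453.9342
25 August – 31 December 2015: 129 days at 1.25% → £599000 × 1.25% × 129/365 = £2646.2671
Total = £7100.2014

£7100.20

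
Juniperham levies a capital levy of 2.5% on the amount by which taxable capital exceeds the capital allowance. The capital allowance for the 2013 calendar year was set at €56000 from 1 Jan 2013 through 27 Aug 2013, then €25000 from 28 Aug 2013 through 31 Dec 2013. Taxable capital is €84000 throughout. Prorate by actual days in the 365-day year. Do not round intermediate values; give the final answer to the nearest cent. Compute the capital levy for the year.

€967.53

1 Jan – 27 Aug 2013: 239 days, exemption €56000 → (€84000 − €56000) × 2.5% × 239/365 = €458.3562
28 Aug – 31 Dec 2013: 126 days, exemption €25000 → (€84000 − €25000) × 2.5% × 126/365 = €509.1781
Total = €967.5342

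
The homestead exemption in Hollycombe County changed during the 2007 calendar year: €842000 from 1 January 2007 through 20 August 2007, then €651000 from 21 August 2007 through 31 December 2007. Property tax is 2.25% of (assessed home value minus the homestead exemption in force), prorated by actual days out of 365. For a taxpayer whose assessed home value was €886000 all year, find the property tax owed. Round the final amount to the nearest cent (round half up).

1 January – 20 August 2007: 232 days, exemption €842000 → (€886000 − €842000) × 2.25% × 232/365 = €629.2603
21 August – 31 December 2007: 133 days, exemption €651000 → (€886000 − €651000) × 2.25% × 133/365 = €1926.6781
Total = €2555.9384

€2555.94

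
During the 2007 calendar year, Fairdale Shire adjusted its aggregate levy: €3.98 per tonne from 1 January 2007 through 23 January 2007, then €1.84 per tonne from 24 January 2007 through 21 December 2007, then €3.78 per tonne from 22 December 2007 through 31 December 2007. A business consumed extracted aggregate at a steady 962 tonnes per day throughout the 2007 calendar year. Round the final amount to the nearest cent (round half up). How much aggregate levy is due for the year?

€712,091.64

1 January – 23 January 2007: 23 days × 962 tonnes/day = 22,126 tonnes at €3.98/tonne → €88,061.48
24 January – 21 December 2007: 332 days × 962 tonnes/day = 319,384 tonnes at €1.84/tonne → €587,666.56
22 December – 31 December 2007: 10 days × 962 tonnes/day = 9,620 tonnes at €3.78/tonne → €36,363.60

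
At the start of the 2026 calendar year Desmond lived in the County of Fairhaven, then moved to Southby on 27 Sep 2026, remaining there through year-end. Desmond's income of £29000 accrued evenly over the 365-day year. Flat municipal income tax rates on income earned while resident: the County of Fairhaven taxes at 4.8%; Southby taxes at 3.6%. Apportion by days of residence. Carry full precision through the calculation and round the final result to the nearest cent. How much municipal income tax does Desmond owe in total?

The County of Fairhaven, 1 Jan – 26 Sep 2026: 269 days → £29000 × 4.8% × 269/365 = £1025.8849
Southby, 27 Sep – 31 Dec 2026: 96 days → £29000 × 3.6% × 96/365 = £274.5863
Total = £1300.4712

£1300.47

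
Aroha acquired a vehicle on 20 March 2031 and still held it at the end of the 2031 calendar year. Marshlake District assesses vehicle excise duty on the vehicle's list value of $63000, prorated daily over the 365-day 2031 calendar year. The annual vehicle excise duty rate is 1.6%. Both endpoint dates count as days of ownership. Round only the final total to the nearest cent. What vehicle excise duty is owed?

Days held (20 March – 31 December 2031): 287 out of 365
Tax = $63000 × 1.6% × 287/365 = $792.5918

$792.59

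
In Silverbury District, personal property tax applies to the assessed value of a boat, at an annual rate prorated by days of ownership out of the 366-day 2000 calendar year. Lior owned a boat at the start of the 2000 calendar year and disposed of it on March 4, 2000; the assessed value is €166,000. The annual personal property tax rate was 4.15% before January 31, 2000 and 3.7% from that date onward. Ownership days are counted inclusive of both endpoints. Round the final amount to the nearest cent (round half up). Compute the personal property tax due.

€1,135.24

January 1 – January 30, 2000: 30 days at 4.15% → €166,000 × 4.15% × 30/366 = €564.6721
January 31 – March 4, 2000: 34 days at 3.7% → €166,000 × 3.7% × 34/366 = €570.5683
Total = €1,135.2404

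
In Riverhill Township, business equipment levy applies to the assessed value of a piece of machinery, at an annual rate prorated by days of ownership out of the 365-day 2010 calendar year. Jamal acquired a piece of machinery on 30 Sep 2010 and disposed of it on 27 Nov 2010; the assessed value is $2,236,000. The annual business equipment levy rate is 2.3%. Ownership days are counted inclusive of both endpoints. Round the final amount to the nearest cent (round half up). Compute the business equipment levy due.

$8,313.02

Days held (30 Sep – 27 Nov 2010): 59 out of 365
Tax = $2,236,000 × 2.3% × 59/365 = $8,313.0192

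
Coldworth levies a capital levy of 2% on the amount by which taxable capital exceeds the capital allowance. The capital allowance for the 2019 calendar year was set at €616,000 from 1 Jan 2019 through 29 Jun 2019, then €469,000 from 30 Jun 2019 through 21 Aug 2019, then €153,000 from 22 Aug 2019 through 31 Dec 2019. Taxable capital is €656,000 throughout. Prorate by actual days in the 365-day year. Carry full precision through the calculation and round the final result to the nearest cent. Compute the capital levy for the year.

€4,575.73

1 Jan – 29 Jun 2019: 180 days, exemption €616,000 → (€656,000 − €616,000) × 2% × 180/365 = €394.5205
30 Jun – 21 Aug 2019: 53 days, exemption €469,000 → (€656,000 − €469,000) × 2% × 53/365 = €543.0685
22 Aug – 31 Dec 2019: 132 days, exemption €153,000 → (€656,000 − €153,000) × 2% × 132/365 = €3,638.1370
Total = €4,575.7260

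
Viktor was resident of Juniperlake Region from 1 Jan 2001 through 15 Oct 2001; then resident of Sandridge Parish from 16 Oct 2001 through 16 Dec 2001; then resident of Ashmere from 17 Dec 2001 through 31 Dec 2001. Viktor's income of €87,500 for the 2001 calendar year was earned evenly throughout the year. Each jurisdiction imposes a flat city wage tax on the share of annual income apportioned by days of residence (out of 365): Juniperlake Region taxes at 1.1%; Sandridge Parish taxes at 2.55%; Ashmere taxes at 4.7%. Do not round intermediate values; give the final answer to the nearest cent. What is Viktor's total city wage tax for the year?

€1,307.47

Juniperlake Region, 1 Jan – 15 Oct 2001: 288 days → €87,500 × 1.1% × 288/365 = €759.4521
Sandridge Parish, 16 Oct – 16 Dec 2001: 62 days → €87,500 × 2.55% × 62/365 = €379.0068
Ashmere, 17 Dec – 31 Dec 2001: 15 days → €87,500 × 4.7% × 15/365 = €169.0068
Total = €1,307.4658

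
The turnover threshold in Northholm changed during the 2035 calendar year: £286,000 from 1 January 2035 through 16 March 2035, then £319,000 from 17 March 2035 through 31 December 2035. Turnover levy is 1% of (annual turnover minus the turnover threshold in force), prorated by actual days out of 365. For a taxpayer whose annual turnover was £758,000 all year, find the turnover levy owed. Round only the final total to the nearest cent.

£4,457.81

1 January – 16 March 2035: 75 days, exemption £286,000 → (£758,000 − £286,000) × 1% × 75/365 = £969.8630
17 March – 31 December 2035: 290 days, exemption £319,000 → (£758,000 − £319,000) × 1% × 290/365 = £3,487.9452
Total = £4,457.8082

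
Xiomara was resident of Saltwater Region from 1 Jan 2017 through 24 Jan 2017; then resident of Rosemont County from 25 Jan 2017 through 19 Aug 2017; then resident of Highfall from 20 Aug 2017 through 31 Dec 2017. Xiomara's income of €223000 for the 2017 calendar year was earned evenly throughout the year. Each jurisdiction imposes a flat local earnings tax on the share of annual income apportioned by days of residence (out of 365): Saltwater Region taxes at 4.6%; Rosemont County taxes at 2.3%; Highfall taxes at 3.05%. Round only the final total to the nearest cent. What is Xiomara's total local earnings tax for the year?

Saltwater Region, 1 Jan – 24 Jan 2017: 24 days → €223000 × 4.6% × 24/365 = €674.4986
Rosemont County, 25 Jan – 19 Aug 2017: 207 days → €223000 × 2.3% × 207/365 = €2908.7753
Highfall, 20 Aug – 31 Dec 2017: 134 days → €223000 × 3.05% × 134/365 = €2496.9890
Total = €6080.2630

€6080.26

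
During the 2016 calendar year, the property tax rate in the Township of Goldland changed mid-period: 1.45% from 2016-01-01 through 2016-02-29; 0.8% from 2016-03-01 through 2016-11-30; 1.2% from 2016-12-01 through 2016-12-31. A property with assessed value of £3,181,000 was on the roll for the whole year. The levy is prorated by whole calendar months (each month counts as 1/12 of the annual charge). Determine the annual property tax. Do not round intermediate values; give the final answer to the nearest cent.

2016-01-01 to 2016-02-29: 2 months at 1.45% → £3,181,000 × 1.45% × 2/12 = £7,687.4167
2016-03-01 to 2016-11-30: 9 months at 0.8% → £3,181,000 × 0.8% × 9/12 = £19,086.0000
2016-12-01 to 2016-12-31: 1 month at 1.2% → £3,181,000 × 1.2% × 1/12 = £3,181.0000
Total = £29,954.4167

£29,954.42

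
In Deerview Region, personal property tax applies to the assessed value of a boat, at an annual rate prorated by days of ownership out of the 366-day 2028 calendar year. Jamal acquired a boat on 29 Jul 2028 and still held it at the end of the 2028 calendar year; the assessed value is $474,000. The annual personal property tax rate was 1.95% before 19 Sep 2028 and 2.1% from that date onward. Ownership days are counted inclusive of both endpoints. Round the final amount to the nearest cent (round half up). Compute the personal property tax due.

$4,141.67

29 Jul – 18 Sep 2028: 52 days at 1.95% → $474,000 × 1.95% × 52/366 = $1,313.2131
19 Sep – 31 Dec 2028: 104 days at 2.1% → $474,000 × 2.1% × 104/366 = $2,828.4590
Total = $4,141.6721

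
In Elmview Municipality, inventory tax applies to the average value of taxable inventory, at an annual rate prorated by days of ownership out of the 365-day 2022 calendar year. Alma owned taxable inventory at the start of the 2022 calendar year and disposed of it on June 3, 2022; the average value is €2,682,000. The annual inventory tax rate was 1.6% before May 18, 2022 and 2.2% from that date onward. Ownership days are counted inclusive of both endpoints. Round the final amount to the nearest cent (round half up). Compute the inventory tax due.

€18,854.83

January 1 – May 17, 2022: 137 days at 1.6% → €2,682,000 × 1.6% × 137/365 = €16,106.6959
May 18 – June 3, 2022: 17 days at 2.2% → €2,682,000 × 2.2% × 17/365 = €2,748.1315
Total = €18,854.8274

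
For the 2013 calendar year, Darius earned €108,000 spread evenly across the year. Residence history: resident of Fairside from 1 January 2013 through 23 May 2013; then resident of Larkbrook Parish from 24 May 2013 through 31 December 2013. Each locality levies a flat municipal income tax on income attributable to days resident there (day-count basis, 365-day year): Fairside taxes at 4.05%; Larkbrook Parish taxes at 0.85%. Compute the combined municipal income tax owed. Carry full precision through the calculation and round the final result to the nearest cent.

€2,271.99

Fairside, 1 January – 23 May 2013: 143 days → €108,000 × 4.05% × 143/365 = €1,713.6493
Larkbrook Parish, 24 May – 31 December 2013: 222 days → €108,000 × 0.85% × 222/365 = €558.3452
Total = €2,271.9945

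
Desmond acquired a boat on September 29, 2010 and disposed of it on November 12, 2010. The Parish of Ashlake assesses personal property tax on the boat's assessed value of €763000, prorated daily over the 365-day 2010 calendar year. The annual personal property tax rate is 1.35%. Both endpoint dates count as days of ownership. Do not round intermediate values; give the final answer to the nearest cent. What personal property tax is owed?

Days held (September 29 – November 12, 2010): 45 out of 365
Tax = €763000 × 1.35% × 45/365 = €1269.9247

€1269.92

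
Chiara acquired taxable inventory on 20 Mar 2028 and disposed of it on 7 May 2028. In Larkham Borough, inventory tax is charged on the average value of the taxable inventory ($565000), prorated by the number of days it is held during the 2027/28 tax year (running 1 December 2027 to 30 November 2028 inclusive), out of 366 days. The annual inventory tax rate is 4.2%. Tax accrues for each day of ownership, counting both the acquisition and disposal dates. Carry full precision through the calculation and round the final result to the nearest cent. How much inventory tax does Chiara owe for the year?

$3176.97

Days held (20 Mar – 7 May 2028): 49 out of 366
Tax = $565000 × 4.2% × 49/366 = $3176.9672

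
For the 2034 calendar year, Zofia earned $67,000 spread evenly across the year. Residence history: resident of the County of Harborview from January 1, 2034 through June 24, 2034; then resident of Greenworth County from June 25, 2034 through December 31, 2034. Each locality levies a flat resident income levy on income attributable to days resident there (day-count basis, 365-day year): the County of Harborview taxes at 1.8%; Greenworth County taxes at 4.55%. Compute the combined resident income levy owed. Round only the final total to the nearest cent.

$2,165.11

The County of Harborview, January 1 – June 24, 2034: 175 days → $67,000 × 1.8% × 175/365 = $578.2192
Greenworth County, June 25 – December 31, 2034: 190 days → $67,000 × 4.55% × 190/365 = $1,586.8904
Total = $2,165.1096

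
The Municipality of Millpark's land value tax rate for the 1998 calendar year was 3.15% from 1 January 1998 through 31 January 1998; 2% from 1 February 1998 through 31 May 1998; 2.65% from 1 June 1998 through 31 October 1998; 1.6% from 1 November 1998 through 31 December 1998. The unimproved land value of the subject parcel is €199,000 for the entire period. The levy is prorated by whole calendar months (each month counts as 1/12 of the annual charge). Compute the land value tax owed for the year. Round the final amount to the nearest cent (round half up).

€4,577.00

1 January – 31 January 1998: 1 month at 3.15% → €199,000 × 3.15% × 1/12 = €522.3750
1 February – 31 May 1998: 4 months at 2% → €199,000 × 2% × 4/12 = €1,326.6667
1 June – 31 October 1998: 5 months at 2.65% → €199,000 × 2.65% × 5/12 = €2,197.2917
1 November – 31 December 1998: 2 months at 1.6% → €199,000 × 1.6% × 2/12 = €530.6667
Total = €4,577.0000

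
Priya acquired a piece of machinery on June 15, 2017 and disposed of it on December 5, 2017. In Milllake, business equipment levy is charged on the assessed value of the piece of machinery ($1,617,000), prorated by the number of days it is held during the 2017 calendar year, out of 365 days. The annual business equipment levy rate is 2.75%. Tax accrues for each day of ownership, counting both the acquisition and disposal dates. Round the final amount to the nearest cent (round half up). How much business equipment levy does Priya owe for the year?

Days held (June 15 – December 5, 2017): 174 out of 365
Tax = $1,617,000 × 2.75% × 174/365 = $21,198.2055

$21,198.21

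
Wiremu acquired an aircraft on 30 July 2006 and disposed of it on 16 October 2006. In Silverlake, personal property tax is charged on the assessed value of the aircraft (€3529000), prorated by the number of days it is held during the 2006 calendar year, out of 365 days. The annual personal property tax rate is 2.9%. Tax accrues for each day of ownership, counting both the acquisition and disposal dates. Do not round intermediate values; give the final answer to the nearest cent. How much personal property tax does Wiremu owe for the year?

€22150.52

Days held (30 July – 16 October 2006): 79 out of 365
Tax = €3529000 × 2.9% × 79/365 = €22150.5178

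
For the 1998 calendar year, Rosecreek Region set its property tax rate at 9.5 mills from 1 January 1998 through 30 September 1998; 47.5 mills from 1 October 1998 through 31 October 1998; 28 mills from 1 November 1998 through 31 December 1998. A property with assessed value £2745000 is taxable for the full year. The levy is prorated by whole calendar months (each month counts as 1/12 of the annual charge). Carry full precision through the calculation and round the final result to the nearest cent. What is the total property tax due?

£43233.75

1 January – 30 September 1998: 9 months at 9.5 mills → £2745000 × 0.95% × 9/12 = £19558.1250
1 October – 31 October 1998: 1 month at 47.5 mills → £2745000 × 4.75% × 1/12 = £10865.6250
1 November – 31 December 1998: 2 months at 28 mills → £2745000 × 2.8% × 2/12 = £12810.0000
Total = £43233.7500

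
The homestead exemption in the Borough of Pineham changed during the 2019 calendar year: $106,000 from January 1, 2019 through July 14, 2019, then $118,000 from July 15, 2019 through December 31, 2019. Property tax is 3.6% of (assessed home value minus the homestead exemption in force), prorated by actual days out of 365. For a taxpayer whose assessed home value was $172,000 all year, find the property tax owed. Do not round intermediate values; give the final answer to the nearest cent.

$2,174.79

January 1 – July 14, 2019: 195 days, exemption $106,000 → ($172,000 − $106,000) × 3.6% × 195/365 = $1,269.3699
July 15 – December 31, 2019: 170 days, exemption $118,000 → ($172,000 − $118,000) × 3.6% × 170/365 = $905.4247
Total = $2,174.7945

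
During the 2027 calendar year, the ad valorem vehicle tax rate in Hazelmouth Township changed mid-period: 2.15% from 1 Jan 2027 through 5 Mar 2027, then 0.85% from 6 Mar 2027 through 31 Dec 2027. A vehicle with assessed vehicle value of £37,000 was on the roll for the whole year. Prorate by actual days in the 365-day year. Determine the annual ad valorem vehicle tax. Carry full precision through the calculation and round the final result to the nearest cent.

1 Jan – 5 Mar 2027: 64 days at 2.15% → £37,000 × 2.15% × 64/365 = £139.4849
6 Mar – 31 Dec 2027: 301 days at 0.85% → £37,000 × 0.85% × 301/365 = £259.3548
Total = £398.8397

£398.84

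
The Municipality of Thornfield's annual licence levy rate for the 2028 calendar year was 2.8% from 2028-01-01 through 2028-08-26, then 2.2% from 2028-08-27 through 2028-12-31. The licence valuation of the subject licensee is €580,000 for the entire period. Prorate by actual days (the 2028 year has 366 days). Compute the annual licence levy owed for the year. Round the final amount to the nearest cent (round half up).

2028-01-01 to 2028-08-26: 239 days at 2.8% → €580,000 × 2.8% × 239/366 = €10,604.8087
2028-08-27 to 2028-12-31: 127 days at 2.2% → €580,000 × 2.2% × 127/366 = €4,427.6503
Total = €15,032.4590

€15,032.46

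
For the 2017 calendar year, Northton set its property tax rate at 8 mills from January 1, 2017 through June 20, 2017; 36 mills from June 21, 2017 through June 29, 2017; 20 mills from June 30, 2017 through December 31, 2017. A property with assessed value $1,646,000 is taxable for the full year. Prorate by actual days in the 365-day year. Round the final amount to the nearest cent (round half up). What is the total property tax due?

$24,315.70

January 1 – June 20, 2017: 171 days at 8 mills → $1,646,000 × 0.8% × 171/365 = $6,169.1178
June 21 – June 29, 2017: 9 days at 36 mills → $1,646,000 × 3.6% × 9/365 = $1,461.1068
June 30 – December 31, 2017: 185 days at 20 mills → $1,646,000 × 2% × 185/365 = $16,685.4795
Total = $24,315.7041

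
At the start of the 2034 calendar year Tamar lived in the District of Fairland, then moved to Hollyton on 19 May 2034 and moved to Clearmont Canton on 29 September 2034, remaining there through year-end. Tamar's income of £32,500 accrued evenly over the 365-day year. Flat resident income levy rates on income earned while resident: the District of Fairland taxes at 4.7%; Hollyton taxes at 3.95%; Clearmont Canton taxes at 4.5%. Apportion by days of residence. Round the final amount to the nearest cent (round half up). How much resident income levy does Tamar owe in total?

£1,421.94

The District of Fairland, 1 January – 18 May 2034: 138 days → £32,500 × 4.7% × 138/365 = £577.5205
Hollyton, 19 May – 28 September 2034: 133 days → £32,500 × 3.95% × 133/365 = £467.7774
Clearmont Canton, 29 September – 31 December 2034: 94 days → £32,500 × 4.5% × 94/365 = £376.6438
Total = £1,421.9418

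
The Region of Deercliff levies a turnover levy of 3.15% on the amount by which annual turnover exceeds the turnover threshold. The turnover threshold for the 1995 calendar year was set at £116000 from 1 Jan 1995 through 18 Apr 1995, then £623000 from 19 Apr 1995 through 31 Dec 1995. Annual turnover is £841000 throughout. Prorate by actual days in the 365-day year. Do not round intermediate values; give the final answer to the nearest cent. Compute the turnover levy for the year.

£11592.52

1 Jan – 18 Apr 1995: 108 days, exemption £116000 → (£841000 − £116000) × 3.15% × 108/365 = £6757.3973
19 Apr – 31 Dec 1995: 257 days, exemption £623000 → (£841000 − £623000) × 3.15% × 257/365 = £4835.1205
Total = £11592.5178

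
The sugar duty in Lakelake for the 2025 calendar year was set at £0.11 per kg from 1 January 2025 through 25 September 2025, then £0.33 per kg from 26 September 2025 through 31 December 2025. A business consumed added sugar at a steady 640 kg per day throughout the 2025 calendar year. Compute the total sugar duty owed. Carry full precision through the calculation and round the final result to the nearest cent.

1 January – 25 September 2025: 268 days × 640 kg/day = 171,520 kg at £0.11/kg → £18,867.20
26 September – 31 December 2025: 97 days × 640 kg/day = 62,080 kg at £0.33/kg → £20,486.40

£39,353.60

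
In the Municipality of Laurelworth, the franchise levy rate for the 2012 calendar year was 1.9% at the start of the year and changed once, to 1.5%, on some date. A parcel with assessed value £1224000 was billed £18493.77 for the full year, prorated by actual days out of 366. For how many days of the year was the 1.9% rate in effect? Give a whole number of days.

Let d = days at the first rate; then 366 − d days at the second rate.
£1224000 × [1.9%·d + 1.5%·(366−d)] / 366 = £18493.77
Solving gives d = 10, so the new rate took effect on January 11, 2012.

10 days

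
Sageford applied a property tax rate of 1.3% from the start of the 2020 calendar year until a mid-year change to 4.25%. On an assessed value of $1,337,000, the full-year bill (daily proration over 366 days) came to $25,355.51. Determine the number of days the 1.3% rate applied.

292 days

Let d = days at the first rate; then 366 − d days at the second rate.
$1,337,000 × [1.3%·d + 4.25%·(366−d)] / 366 = $25,355.51
Solving gives d = 292, so the new rate took effect on 19 October 2020.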